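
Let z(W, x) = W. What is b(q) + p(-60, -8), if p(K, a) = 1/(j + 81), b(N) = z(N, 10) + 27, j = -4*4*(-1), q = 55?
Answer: 7955/97 ≈ 82.010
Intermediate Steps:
j = 16 (j = -16*(-1) = 16)
b(N) = 27 + N (b(N) = N + 27 = 27 + N)
p(K, a) = 1/97 (p(K, a) = 1/(16 + 81) = 1/97)
b(q) + p(-60, -8) = (27 + 55) + 1/97 = 82 + 1/97 = 7955/97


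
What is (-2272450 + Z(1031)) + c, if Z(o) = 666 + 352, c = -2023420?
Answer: -4294852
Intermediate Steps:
Z(o) = 1018
(-2272450 + Z(1031)) + c = (-2272450 + 1018) - 2023420 = -2271432 - 2023420 = -4294852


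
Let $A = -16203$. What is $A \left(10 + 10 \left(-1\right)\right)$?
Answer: $0$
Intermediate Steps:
$A \left(10 + 10 \left(-1\right)\right) = - 16203 \left(10 + 10 \left(-1\right)\right) = - 16203 \left(10 - 10\right) = \left(-16203\right) 0 = 0$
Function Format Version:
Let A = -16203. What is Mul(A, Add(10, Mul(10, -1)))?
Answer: 0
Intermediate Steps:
Mul(A, Add(10, Mul(10, -1))) = Mul(-16203, Add(10, Mul(10, -1))) = Mul(-16203, Add(10, -10)) = Mul(-16203, 0) = 0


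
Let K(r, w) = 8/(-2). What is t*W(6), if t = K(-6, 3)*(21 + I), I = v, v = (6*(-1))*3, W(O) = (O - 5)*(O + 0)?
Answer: -72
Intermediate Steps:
K(r, w) = -4 (K(r, w) = 8*(-½) = -4)
W(O) = O*(-5 + O) (W(O) = (-5 + O)*O = O*(-5 + O))
v = -18 (v = -6*3 = -18)
I = -18
t = -12 (t = -4*(21 - 18) = -4*3 = -12)
t*W(6) = -72*(-5 + 6) = -72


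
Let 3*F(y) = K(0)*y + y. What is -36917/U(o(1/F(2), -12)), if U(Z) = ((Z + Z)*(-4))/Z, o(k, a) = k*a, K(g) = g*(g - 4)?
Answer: 36917/8 ≈ 4614.6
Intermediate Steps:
K(g) = g*(-4 + g)
F(y) = y/3 (F(y) = ((0*(-4 + 0))*y + y)/3 = ((0*(-4))*y + y)/3 = (0*y + y)/3 = (0 + y)/3 = y/3)
o(k, a) = a*k
U(Z) = -8 (U(Z) = ((2*Z)*(-4))/Z = (-8*Z)/Z = -8)
-36917/U(o(1/F(2), -12)) = -36917/(-8) = -36917*(-⅛) = 36917/8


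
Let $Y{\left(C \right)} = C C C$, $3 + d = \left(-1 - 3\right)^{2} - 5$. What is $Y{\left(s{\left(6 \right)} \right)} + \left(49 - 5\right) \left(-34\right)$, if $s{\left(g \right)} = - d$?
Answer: $-2008$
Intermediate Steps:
$d = 8$ ($d = -3 + \left(\left(-1 - 3\right)^{2} - 5\right) = -3 - \left(5 - \left(-4\right)^{2}\right) = -3 + \left(16 - 5\right) = -3 + 11 = 8$)
$s{\left(g \right)} = -8$ ($s{\left(g \right)} = \left(-1\right) 8 = -8$)
$Y{\left(C \right)} = C^{3}$ ($Y{\left(C \right)} = C^{2} C = C^{3}$)
$Y{\left(s{\left(6 \right)} \right)} + \left(49 - 5\right) \left(-34\right) = \left(-8\right)^{3} + \left(49 - 5\right) \left(-34\right) = -512 + \left(49 - 5\right) \left(-34\right) = -512 + 44 \left(-34\right) = -512 - 1496 = -2008$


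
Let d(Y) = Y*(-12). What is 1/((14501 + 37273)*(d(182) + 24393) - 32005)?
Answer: 1/1149816761 ≈ 8.6970e-10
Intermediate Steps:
d(Y) = -12*Y
1/((14501 + 37273)*(d(182) + 24393) - 32005) = 1/((14501 + 37273)*(-12*182 + 24393) - 32005) = 1/(51774*(-2184 + 24393) - 32005) = 1/(51774*22209 - 32005) = 1/(1149848766 - 32005) = 1/1149816761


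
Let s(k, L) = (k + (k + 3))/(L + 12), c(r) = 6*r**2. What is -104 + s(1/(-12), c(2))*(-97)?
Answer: -24113/216 ≈ -111.63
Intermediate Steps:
s(k, L) = (3 + 2*k)/(12 + L) (s(k, L) = (k + (3 + k))/(12 + L) = (3 + 2*k)/(12 + L))
-104 + s(1/(-12), c(2))*(-97) = -104 + ((3 + 2/(-12))/(12 + 6*2**2))*(-97) = -104 + ((3 + 2*(-1/12))/(12 + 6*4))*(-97) = -104 + ((3 - 1/6)/(12 + 24))*(-97) = -104 + ((17/6)/36)*(-97) = -104 + ((1/36)*(17/6))*(-97) = -104 + (17/216)*(-97) = -104 - 1649/216 = -24113/216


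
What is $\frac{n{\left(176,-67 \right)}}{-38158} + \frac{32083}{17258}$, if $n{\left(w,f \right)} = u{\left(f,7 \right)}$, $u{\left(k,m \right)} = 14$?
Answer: $\frac{611990751}{329265382} \approx 1.8587$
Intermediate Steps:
$n{\left(w,f \right)} = 14$
$\frac{n{\left(176,-67 \right)}}{-38158} + \frac{32083}{17258} = \frac{14}{-38158} + \frac{32083}{17258} = 14 \left(- \frac{1}{38158}\right) + 32083 \cdot \frac{1}{17258} = - \frac{7}{19079} + \frac{32083}{17258} = \frac{611990751}{329265382}$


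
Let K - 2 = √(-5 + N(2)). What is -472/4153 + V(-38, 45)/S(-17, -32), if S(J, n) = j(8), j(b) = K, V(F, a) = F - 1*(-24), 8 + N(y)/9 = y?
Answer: 2*(-236*√59 + 29543*I)/(4153*(√59 - 2*I)) ≈ -0.5581 + 1.7069*I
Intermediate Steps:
N(y) = -72 + 9*y
K = 2 + I*√59 (K = 2 + √(-5 + (-72 + 9*2)) = 2 + √(-5 + (-72 + 18)) = 2 + √(-5 - 54) = 2 + √(-59) = 2 + I*√59 ≈ 2.0 + 7.6811*I)
V(F, a) = 24 + F (V(F, a) = F + 24 = 24 + F)
j(b) = 2 + I*√59
S(J, n) = 2 + I*√59
-472/4153 + V(-38, 45)/S(-17, -32) = -472/4153 + (24 - 38)/(2 + I*√59) = -472*1/4153 - 14/(2 + I*√59) = -472/4153 - 14/(2 + I*√59)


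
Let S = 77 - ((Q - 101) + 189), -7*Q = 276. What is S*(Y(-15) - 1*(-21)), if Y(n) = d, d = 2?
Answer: 4577/7 ≈ 653.86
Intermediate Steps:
Q = -276/7 (Q = -⅐*276 = -276/7 ≈ -39.429)
Y(n) = 2
S = 199/7 (S = 77 - ((-276/7 - 101) + 189) = 77 - (-983/7 + 189) = 77 - 1*340/7 = 77 - 340/7 = 199/7 ≈ 28.429)
S*(Y(-15) - 1*(-21)) = 199*(2 - 1*(-21))/7 = 199*(2 + 21)/7 = (199/7)*23 = 4577/7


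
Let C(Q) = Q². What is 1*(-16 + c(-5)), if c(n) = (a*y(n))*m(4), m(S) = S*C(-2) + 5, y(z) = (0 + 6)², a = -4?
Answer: -3040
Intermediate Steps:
y(z) = 36 (y(z) = 6² = 36)
m(S) = 5 + 4*S (m(S) = S*(-2)² + 5 = S*4 + 5 = 4*S + 5 = 5 + 4*S)
c(n) = -3024 (c(n) = (-4*36)*(5 + 4*4) = -144*(5 + 16) = -144*21 = -3024)
1*(-16 + c(-5)) = 1*(-16 - 3024) = 1*(-3040) = -3040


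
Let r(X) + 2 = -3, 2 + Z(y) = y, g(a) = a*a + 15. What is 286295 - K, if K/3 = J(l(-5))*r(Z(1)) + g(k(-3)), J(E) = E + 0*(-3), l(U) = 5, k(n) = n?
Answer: 286298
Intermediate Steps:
g(a) = 15 + a² (g(a) = a² + 15 = 15 + a²)
Z(y) = -2 + y
J(E) = E (J(E) = E + 0 = E)
r(X) = -5 (r(X) = -2 - 3 = -5)
K = -3 (K = 3*(5*(-5) + (15 + (-3)²)) = 3*(-25 + (15 + 9)) = 3*(-25 + 24) = 3*(-1) = -3)
286295 - K = 286295 - 1*(-3) = 286295 + 3 = 286298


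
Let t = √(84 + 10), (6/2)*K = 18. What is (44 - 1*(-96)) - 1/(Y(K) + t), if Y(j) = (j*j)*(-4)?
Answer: 1445012/10321 + √94/20642 ≈ 140.01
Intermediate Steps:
K = 6 (K = (⅓)*18 = 6)
Y(j) = -4*j² (Y(j) = j²*(-4) = -4*j²)
t = √94 ≈ 9.6954
(44 - 1*(-96)) - 1/(Y(K) + t) = (44 - 1*(-96)) - 1/(-4*6² + √94) = (44 + 96) - 1/(-4*36 + √94) = 140 - 1/(-144 + √94)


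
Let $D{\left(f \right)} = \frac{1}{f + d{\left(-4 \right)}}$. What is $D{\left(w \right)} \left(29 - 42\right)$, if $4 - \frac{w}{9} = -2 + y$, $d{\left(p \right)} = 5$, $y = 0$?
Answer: $- \frac{13}{59} \approx -0.22034$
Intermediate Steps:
$w = 54$ ($w = 36 - 9 \left(-2 + 0\right) = 36 - -18 = 36 + 18 = 54$)
$D{\left(f \right)} = \frac{1}{5 + f}$ ($D{\left(f \right)} = \frac{1}{f + 5} = \frac{1}{5 + f}$)
$D{\left(w \right)} \left(29 - 42\right) = \frac{29 - 42}{5 + 54} = \frac{1}{59} \left(-13\right) = - \frac{13}{59}$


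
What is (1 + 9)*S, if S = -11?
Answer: -110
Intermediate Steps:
(1 + 9)*S = (1 + 9)*(-11) = 10*(-11) = -110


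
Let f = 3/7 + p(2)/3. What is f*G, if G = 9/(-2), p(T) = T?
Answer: -69/14 ≈ -4.9286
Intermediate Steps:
G = -9/2 (G = -1/2*9 = -9/2 ≈ -4.5000)
f = 23/21 (f = 3/7 + 2/3 = 23/21 ≈ 1.0952)
f*G = (23/21)*(-9/2) = -69/14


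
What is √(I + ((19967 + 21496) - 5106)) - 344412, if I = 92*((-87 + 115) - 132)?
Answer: -344412 + √26789 ≈ -3.4425e+5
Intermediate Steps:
I = -9568 (I = 92*(28 - 132) = 92*(-104) = -9568)
√(I + ((19967 + 21496) - 5106)) - 344412 = √(-9568 + ((19967 + 21496) - 5106)) - 344412 = √(-9568 + (41463 - 5106)) - 344412 = √(-9568 + 36357) - 344412 = √26789 - 344412 = -344412 + √26789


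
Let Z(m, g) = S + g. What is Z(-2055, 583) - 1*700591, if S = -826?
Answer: -700834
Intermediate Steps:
Z(m, g) = -826 + g
Z(-2055, 583) - 1*700591 = (-826 + 583) - 1*700591 = -243 - 700591 = -700834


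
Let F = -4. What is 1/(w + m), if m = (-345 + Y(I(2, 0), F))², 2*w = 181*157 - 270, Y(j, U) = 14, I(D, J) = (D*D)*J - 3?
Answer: 2/247269 ≈ 8.0884e-6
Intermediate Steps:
I(D, J) = -3 + J*D² (I(D, J) = D²*J - 3 = J*D² - 3 = -3 + J*D²)
w = 28147/2 (w = (181*157 - 270)/2 = (28417 - 270)/2 = (½)*28147 = 28147/2 ≈ 14074.)
m = 109561 (m = (-345 + 14)² = (-331)² = 109561)
1/(w + m) = 1/(28147/2 + 109561) = 1/(247269/2) = 2/247269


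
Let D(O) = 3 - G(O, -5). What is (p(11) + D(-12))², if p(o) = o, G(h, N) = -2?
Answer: 256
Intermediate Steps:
D(O) = 5 (D(O) = 3 - 1*(-2) = 3 + 2 = 5)
(p(11) + D(-12))² = (11 + 5)² = 16² = 256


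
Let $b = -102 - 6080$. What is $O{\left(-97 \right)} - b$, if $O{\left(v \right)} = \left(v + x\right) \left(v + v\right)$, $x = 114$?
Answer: $2884$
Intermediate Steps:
$O{\left(v \right)} = 2 v \left(114 + v\right)$ ($O{\left(v \right)} = \left(v + 114\right) \left(v + v\right) = \left(114 + v\right) 2 v = 2 v \left(114 + v\right)$)
$b = -6182$ ($b = -102 - 6080 = -6182$)
$O{\left(-97 \right)} - b = 2 \left(-97\right) \left(114 - 97\right) - -6182 = 2 \left(-97\right) 17 + 6182 = -3298 + 6182 = 2884$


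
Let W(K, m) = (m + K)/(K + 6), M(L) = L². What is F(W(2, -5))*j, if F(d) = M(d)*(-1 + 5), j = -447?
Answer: -4023/16 ≈ -251.44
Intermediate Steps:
W(K, m) = (K + m)/(6 + K)
F(d) = 4*d² (F(d) = d²*(-1 + 5) = d²*4 = 4*d²)
F(W(2, -5))*j = (4*((2 - 5)/(6 + 2))²)*(-447) = (4*(-3/8)²)*(-447) = (4*(9/64))*(-447) = (9/16)*(-447) = -4023/16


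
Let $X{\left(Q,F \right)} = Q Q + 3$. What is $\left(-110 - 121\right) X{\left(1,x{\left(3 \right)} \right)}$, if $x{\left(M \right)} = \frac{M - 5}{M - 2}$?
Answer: $-924$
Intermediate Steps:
$x{\left(M \right)} = \frac{-5 + M}{-2 + M}$
$X{\left(Q,F \right)} = 3 + Q^{2}$ ($X{\left(Q,F \right)} = Q^{2} + 3 = 3 + Q^{2}$)
$\left(-110 - 121\right) X{\left(1,x{\left(3 \right)} \right)} = \left(-110 - 121\right) \left(3 + 1^{2}\right) = - 231 \left(3 + 1\right) = \left(-231\right) 4 = -924$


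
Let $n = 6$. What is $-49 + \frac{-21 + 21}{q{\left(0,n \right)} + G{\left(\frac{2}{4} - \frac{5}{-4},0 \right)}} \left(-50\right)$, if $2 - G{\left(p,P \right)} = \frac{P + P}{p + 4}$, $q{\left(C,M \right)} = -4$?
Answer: $-49$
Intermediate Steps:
$G{\left(p,P \right)} = 2 - \frac{2 P}{4 + p}$ ($G{\left(p,P \right)} = 2 - \frac{P + P}{p + 4} = 2 - \frac{2 P}{4 + p}$)
$-49 + \frac{-21 + 21}{q{\left(0,n \right)} + G{\left(\frac{2}{4} - \frac{5}{-4},0 \right)}} \left(-50\right) = -49 + \frac{-21 + 21}{-4 + \frac{2 \left(4 + \left(\frac{2}{4} - \frac{5}{-4}\right) - 0\right)}{4 + \left(\frac{2}{4} - \frac{5}{-4}\right)}} \left(-50\right) = -49 + \frac{0}{-4 + \frac{2 \left(4 + \left(2 \cdot \frac{1}{4} - - \frac{5}{4}\right) + 0\right)}{4 + \left(2 \cdot \frac{1}{4} - - \frac{5}{4}\right)}} \left(-50\right) = -49 + \frac{0}{-4 + \frac{2 \left(4 + \left(\frac{1}{2} + \frac{5}{4}\right) + 0\right)}{4 + \left(\frac{1}{2} + \frac{5}{4}\right)}} \left(-50\right) = -49 + \frac{0}{-4 + \frac{2 \left(4 + \frac{7}{4} + 0\right)}{4 + \frac{7}{4}}} \left(-50\right) = -49 + \frac{0}{-4 + 2 \frac{1}{\frac{23}{4}} \cdot \frac{23}{4}} \left(-50\right) = -49 + \frac{0}{-4 + 2 \cdot \frac{4}{23} \cdot \frac{23}{4}} \left(-50\right) = -49 + \frac{0}{-4 + 2} \left(-50\right) = -49 + \frac{0}{-2} \left(-50\right) = -49 + 0 \left(- \frac{1}{2}\right) \left(-50\right) = -49 + 0 \left(-50\right) = -49 + 0 = -49$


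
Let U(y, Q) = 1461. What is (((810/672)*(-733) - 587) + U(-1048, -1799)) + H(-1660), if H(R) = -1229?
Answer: -138715/112 ≈ -1238.5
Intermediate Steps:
(((810/672)*(-733) - 587) + U(-1048, -1799)) + H(-1660) = (((810/672)*(-733) - 587) + 1461) - 1229 = (((810*(1/672))*(-733) - 587) + 1461) - 1229 = (((135/112)*(-733) - 587) + 1461) - 1229 = ((-98955/112 - 587) + 1461) - 1229 = (-164699/112 + 1461) - 1229 = -1067/112 - 1229 = -138715/112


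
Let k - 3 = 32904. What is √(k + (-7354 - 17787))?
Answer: √7766 ≈ 88.125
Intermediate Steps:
k = 32907 (k = 3 + 32904 = 32907)
√(k + (-7354 - 17787)) = √(32907 + (-7354 - 17787)) = √(32907 - 25141) = √7766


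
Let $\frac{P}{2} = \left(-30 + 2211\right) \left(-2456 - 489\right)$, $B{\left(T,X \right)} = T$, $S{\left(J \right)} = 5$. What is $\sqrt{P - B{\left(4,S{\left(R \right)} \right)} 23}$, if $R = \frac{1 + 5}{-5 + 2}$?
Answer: $i \sqrt{12846182} \approx 3584.2 i$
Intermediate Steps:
$R = -2$ ($R = \frac{6}{-3} = 6 \left(- \frac{1}{3}\right) = -2$)
$P = -12846090$ ($P = 2 \left(-30 + 2211\right) \left(-2456 - 489\right) = 2 \cdot 2181 \left(-2945\right) = 2 \left(-6423045\right) = -12846090$)
$\sqrt{P - B{\left(4,S{\left(R \right)} \right)} 23} = \sqrt{-12846090 - 4 \cdot 23} = \sqrt{-12846090 - 92} = \sqrt{-12846182} = i \sqrt{12846182}$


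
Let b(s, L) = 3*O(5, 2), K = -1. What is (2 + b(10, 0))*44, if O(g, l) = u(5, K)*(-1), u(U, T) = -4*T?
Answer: -440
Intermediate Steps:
O(g, l) = -4 (O(g, l) = -4*(-1)*(-1) = 4*(-1) = -4)
b(s, L) = -12 (b(s, L) = 3*(-4) = -12)
(2 + b(10, 0))*44 = (2 - 12)*44 = -10*44 = -440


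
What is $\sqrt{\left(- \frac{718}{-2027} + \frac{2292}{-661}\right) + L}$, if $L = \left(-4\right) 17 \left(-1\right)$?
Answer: $\frac{\sqrt{116484033838570}}{1339847} \approx 8.0552$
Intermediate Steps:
$L = 68$ ($L = \left(-68\right) \left(-1\right) = 68$)
$\sqrt{\left(- \frac{718}{-2027} + \frac{2292}{-661}\right) + L} = \sqrt{\left(- \frac{718}{-2027} + \frac{2292}{-661}\right) + 68} = \sqrt{\left(\left(-718\right) \left(- \frac{1}{2027}\right) + 2292 \left(- \frac{1}{661}\right)\right) + 68} = \sqrt{\left(\frac{718}{2027} - \frac{2292}{661}\right) + 68} = \sqrt{- \frac{4171286}{1339847} + 68} = \sqrt{\frac{86938310}{1339847}} = \frac{\sqrt{116484033838570}}{1339847}$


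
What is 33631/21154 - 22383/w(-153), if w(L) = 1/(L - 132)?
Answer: 134944678501/21154 ≈ 6.3792e+6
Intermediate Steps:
w(L) = 1/(-132 + L)
33631/21154 - 22383/w(-153) = 33631/21154 - 22383/(1/(-132 - 153)) = 33631*(1/21154) - 22383/(1/(-285)) = 33631/21154 - 22383/(-1/285) = 33631/21154 - 22383*(-285) = 33631/21154 + 6379155 = 134944678501/21154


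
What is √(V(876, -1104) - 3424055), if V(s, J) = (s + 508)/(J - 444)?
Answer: I*√56979714133/129 ≈ 1850.4*I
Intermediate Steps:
V(s, J) = (508 + s)/(-444 + J)
√(V(876, -1104) - 3424055) = √((508 + 876)/(-444 - 1104) - 3424055) = √(1384/(-1548) - 3424055) = √(-1/1548*1384 - 3424055) = √(-346/387 - 3424055) = √(-1325109631/387) = I*√56979714133/129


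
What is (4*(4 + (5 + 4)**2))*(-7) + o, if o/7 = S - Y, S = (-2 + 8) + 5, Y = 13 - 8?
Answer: -2338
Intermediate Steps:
Y = 5
S = 11 (S = 6 + 5 = 11)
o = 42 (o = 7*(11 - 1*5) = 7*(11 - 5) = 7*6 = 42)
(4*(4 + (5 + 4)**2))*(-7) + o = (4*(4 + (5 + 4)**2))*(-7) + 42 = (4*(4 + 9**2))*(-7) + 42 = (4*(4 + 81))*(-7) + 42 = (4*85)*(-7) + 42 = 340*(-7) + 42 = -2380 + 42 = -2338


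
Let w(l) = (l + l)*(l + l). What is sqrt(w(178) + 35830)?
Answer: sqrt(162566) ≈ 403.19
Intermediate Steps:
w(l) = 4*l**2 (w(l) = (2*l)*(2*l) = 4*l**2)
sqrt(w(178) + 35830) = sqrt(4*178**2 + 35830) = sqrt(4*31684 + 35830) = sqrt(126736 + 35830) = sqrt(162566)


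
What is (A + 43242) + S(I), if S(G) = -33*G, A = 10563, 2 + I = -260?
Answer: 62451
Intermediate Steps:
I = -262 (I = -2 - 260 = -262)
(A + 43242) + S(I) = (10563 + 43242) - 33*(-262) = 53805 + 8646 = 62451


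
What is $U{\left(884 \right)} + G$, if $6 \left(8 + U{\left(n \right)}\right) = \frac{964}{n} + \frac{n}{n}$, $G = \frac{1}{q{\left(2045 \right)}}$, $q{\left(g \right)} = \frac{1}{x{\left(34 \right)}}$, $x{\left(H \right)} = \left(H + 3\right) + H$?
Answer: $\frac{14000}{221} \approx 63.348$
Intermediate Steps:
$x{\left(H \right)} = 3 + 2 H$ ($x{\left(H \right)} = \left(3 + H\right) + H = 3 + 2 H$)
$q{\left(g \right)} = \frac{1}{71}$ ($q{\left(g \right)} = \frac{1}{3 + 2 \cdot 34} = \frac{1}{3 + 68} = \frac{1}{71}$)
$G = 71$ ($G = \frac{1}{\frac{1}{71}} = 71$)
$U{\left(n \right)} = - \frac{47}{6} + \frac{482}{3 n}$ ($U{\left(n \right)} = -8 + \frac{\frac{964}{n} + \frac{n}{n}}{6} = -8 + \frac{\frac{964}{n} + 1}{6} = -8 + \frac{1 + \frac{964}{n}}{6} = -8 + \left(\frac{1}{6} + \frac{482}{3 n}\right) = - \frac{47}{6} + \frac{482}{3 n}$)
$U{\left(884 \right)} + G = \frac{964 - 41548}{6 \cdot 884} + 71 = \frac{1}{6} \cdot \frac{1}{884} \left(964 - 41548\right) + 71 = \frac{1}{6} \cdot \frac{1}{884} \left(-40584\right) + 71 = - \frac{1691}{221} + 71 = \frac{14000}{221}$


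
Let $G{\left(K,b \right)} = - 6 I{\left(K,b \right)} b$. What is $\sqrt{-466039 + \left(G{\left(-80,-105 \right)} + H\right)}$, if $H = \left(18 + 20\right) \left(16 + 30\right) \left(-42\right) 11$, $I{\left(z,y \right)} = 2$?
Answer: $i \sqrt{1272355} \approx 1128.0 i$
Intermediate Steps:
$H = -807576$ ($H = 38 \cdot 46 \left(-42\right) 11 = 1748 \left(-42\right) 11 = \left(-73416\right) 11 = -807576$)
$G{\left(K,b \right)} = - 12 b$ ($G{\left(K,b \right)} = \left(-6\right) 2 b = - 12 b$)
$\sqrt{-466039 + \left(G{\left(-80,-105 \right)} + H\right)} = \sqrt{-466039 - 806316} = \sqrt{-1272355} = i \sqrt{1272355}$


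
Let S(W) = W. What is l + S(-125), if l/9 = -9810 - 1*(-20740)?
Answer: 98245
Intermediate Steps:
l = 98370 (l = 9*(-9810 - 1*(-20740)) = 9*(-9810 + 20740) = 9*10930 = 98370)
l + S(-125) = 98370 - 125 = 98245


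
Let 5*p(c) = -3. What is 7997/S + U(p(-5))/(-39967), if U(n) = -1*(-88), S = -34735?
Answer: -322672779/1388253745 ≈ -0.23243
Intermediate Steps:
p(c) = -⅗ (p(c) = (⅕)*(-3) = -⅗)
U(n) = 88
7997/S + U(p(-5))/(-39967) = 7997/(-34735) + 88/(-39967) = 7997*(-1/34735) + 88*(-1/39967) = -7997/34735 - 88/39967 = -322672779/1388253745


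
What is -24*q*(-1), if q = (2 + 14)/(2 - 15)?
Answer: -384/13 ≈ -29.538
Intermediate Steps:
q = -16/13 (q = 16/(-13) = 16*(-1/13) = -16/13 ≈ -1.2308)
-24*q*(-1) = -24*(-16/13)*(-1) = (384/13)*(-1) = -384/13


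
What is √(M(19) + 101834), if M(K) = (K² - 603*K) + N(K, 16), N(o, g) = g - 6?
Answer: 14*√463 ≈ 301.24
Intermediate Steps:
N(o, g) = -6 + g
M(K) = 10 + K² - 603*K (M(K) = (K² - 603*K) + (-6 + 16) = (K² - 603*K) + 10 = 10 + K² - 603*K)
√(M(19) + 101834) = √((10 + 19² - 603*19) + 101834) = √((10 + 361 - 11457) + 101834) = √(-11086 + 101834) = √90748 = 14*√463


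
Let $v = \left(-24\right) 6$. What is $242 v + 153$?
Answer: $-34695$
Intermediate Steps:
$v = -144$
$242 v + 153 = 242 \left(-144\right) + 153 = -34848 + 153 = -34695$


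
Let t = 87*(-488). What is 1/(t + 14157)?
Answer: -1/28299 ≈ -3.5337e-5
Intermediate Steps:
t = -42456
1/(t + 14157) = 1/(-42456 + 14157) = 1/(-28299) = -1/28299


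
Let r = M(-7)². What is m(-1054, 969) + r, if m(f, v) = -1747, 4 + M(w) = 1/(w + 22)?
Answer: -389594/225 ≈ -1731.5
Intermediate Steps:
M(w) = -4 + 1/(22 + w) (M(w) = -4 + 1/(w + 22) = -4 + 1/(22 + w))
r = 3481/225 (r = ((-87 - 4*(-7))/(22 - 7))² = ((-87 + 28)/15)² = ((1/15)*(-59))² = (-59/15)² = 3481/225 ≈ 15.471)
m(-1054, 969) + r = -1747 + 3481/225 = -389594/225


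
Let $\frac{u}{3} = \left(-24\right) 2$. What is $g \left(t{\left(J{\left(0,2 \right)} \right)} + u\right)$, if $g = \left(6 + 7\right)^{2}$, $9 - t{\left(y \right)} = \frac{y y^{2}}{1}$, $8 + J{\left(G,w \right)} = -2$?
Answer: $146185$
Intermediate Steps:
$J{\left(G,w \right)} = -10$ ($J{\left(G,w \right)} = -8 - 2 = -10$)
$t{\left(y \right)} = 9 - y^{3}$ ($t{\left(y \right)} = 9 - \frac{y y^{2}}{1} = 9 - y^{3} \cdot 1 = 9 - y^{3}$)
$g = 169$ ($g = 13^{2} = 169$)
$u = -144$ ($u = 3 \left(\left(-24\right) 2\right) = 3 \left(-48\right) = -144$)
$g \left(t{\left(J{\left(0,2 \right)} \right)} + u\right) = 169 \left(\left(9 - \left(-10\right)^{3}\right) - 144\right) = 169 \left(\left(9 - -1000\right) - 144\right) = 169 \left(\left(9 + 1000\right) - 144\right) = 169 \left(1009 - 144\right) = 169 \cdot 865 = 146185$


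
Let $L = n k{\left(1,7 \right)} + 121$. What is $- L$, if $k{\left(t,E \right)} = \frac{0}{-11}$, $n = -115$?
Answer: $-121$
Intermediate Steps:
$k{\left(t,E \right)} = 0$ ($k{\left(t,E \right)} = 0 \left(- \frac{1}{11}\right) = 0$)
$L = 121$ ($L = \left(-115\right) 0 + 121 = 0 + 121 = 121$)
$- L = \left(-1\right) 121 = -121$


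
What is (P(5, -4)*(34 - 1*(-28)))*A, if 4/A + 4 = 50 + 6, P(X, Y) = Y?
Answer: -248/13 ≈ -19.077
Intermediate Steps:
A = 1/13 (A = 4/(-4 + (50 + 6)) = 4/(-4 + 56) = 4/52 = 4*(1/52) = 1/13 ≈ 0.076923)
(P(5, -4)*(34 - 1*(-28)))*A = -4*(34 - 1*(-28))*(1/13) = -4*(34 + 28)*(1/13) = -4*62*(1/13) = -248*1/13 = -248/13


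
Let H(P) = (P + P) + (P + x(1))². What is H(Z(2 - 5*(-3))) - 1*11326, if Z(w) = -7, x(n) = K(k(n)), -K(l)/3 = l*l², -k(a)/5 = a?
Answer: 124084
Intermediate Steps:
k(a) = -5*a
K(l) = -3*l³ (K(l) = -3*l*l² = -3*l³)
x(n) = 375*n³ (x(n) = -3*(-125*n³) = -(-375)*n³ = 375*n³)
H(P) = (375 + P)² + 2*P (H(P) = (P + P) + (P + 375*1³)² = 2*P + (P + 375*1)² = 2*P + (P + 375)² = 2*P + (375 + P)² = (375 + P)² + 2*P)
H(Z(2 - 5*(-3))) - 1*11326 = ((375 - 7)² + 2*(-7)) - 1*11326 = (368² - 14) - 11326 = (135424 - 14) - 11326 = 135410 - 11326 = 124084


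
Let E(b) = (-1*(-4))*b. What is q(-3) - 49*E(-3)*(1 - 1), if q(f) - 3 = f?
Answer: 0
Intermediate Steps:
E(b) = 4*b
q(f) = 3 + f
q(-3) - 49*E(-3)*(1 - 1) = (3 - 3) - 49*4*(-3)*(1 - 1) = 0 - (-588)*0 = 0 - 49*0 = 0 + 0 = 0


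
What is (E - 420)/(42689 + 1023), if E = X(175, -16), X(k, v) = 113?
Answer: -307/43712 ≈ -0.0070232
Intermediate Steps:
E = 113
(E - 420)/(42689 + 1023) = (113 - 420)/(42689 + 1023) = -307/43712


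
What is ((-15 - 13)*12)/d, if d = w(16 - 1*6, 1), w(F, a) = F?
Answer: -168/5 ≈ -33.600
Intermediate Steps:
d = 10 (d = 16 - 1*6 = 16 - 6 = 10)
((-15 - 13)*12)/d = ((-15 - 13)*12)/10 = -28*12*(⅒) = -336*⅒ = -168/5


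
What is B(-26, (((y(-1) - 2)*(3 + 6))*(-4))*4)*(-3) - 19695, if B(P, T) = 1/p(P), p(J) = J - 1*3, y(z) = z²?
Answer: -571152/29 ≈ -19695.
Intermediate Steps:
p(J) = -3 + J (p(J) = J - 3 = -3 + J)
B(P, T) = 1/(-3 + P)
B(-26, (((y(-1) - 2)*(3 + 6))*(-4))*4)*(-3) - 19695 = -3/(-3 - 26) - 19695 = -3/(-29) - 19695 = -1/29*(-3) - 19695 = 3/29 - 19695 = -571152/29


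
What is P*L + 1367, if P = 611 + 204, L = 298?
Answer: 244237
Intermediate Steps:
P = 815
P*L + 1367 = 815*298 + 1367 = 242870 + 1367 = 244237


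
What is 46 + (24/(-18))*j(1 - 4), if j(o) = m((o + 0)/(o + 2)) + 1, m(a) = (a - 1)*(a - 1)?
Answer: 118/3 ≈ 39.333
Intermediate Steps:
m(a) = (-1 + a)**2 (m(a) = (-1 + a)*(-1 + a) = (-1 + a)**2)
j(o) = 1 + (-1 + o/(2 + o))**2 (j(o) = (-1 + (o + 0)/(o + 2))**2 + 1 = (-1 + o/(2 + o))**2 + 1 = 1 + (-1 + o/(2 + o))**2)
46 + (24/(-18))*j(1 - 4) = 46 + (24/(-18))*(1 + 4/(2 + (1 - 4))**2) = 46 + (24*(-1/18))*(1 + 4/(2 - 3)**2) = 46 - 4*(1 + 4/(-1)**2)/3 = 46 - 4*(1 + 4*1)/3 = 46 - 4*(1 + 4)/3 = 46 - 4/3*5 = 46 - 20/3 = 118/3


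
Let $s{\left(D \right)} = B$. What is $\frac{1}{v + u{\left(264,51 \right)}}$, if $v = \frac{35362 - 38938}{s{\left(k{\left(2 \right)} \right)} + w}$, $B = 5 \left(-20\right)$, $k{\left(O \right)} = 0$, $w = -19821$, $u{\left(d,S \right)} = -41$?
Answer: $- \frac{19921}{813185} \approx -0.024498$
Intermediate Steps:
$B = -100$
$s{\left(D \right)} = -100$
$v = \frac{3576}{19921}$ ($v = \frac{35362 - 38938}{-100 - 19821} = - \frac{3576}{-19921} = \left(-3576\right) \left(- \frac{1}{19921}\right) = \frac{3576}{19921} \approx 0.17951$)
$\frac{1}{v + u{\left(264,51 \right)}} = \frac{1}{\frac{3576}{19921} - 41} = \frac{1}{- \frac{813185}{19921}} = - \frac{19921}{813185}$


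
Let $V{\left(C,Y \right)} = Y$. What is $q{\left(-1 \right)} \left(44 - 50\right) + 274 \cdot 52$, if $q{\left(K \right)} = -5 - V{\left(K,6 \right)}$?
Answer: $14314$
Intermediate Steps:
$q{\left(K \right)} = -11$ ($q{\left(K \right)} = -5 - 6 = -11$)
$q{\left(-1 \right)} \left(44 - 50\right) + 274 \cdot 52 = - 11 \left(44 - 50\right) + 274 \cdot 52 = \left(-11\right) \left(-6\right) + 14248 = 66 + 14248 = 14314$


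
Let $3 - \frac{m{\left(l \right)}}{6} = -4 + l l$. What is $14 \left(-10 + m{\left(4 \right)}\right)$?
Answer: $-896$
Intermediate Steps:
$m{\left(l \right)} = 42 - 6 l^{2}$ ($m{\left(l \right)} = 18 - 6 \left(-4 + l l\right) = 18 - 6 \left(-4 + l^{2}\right) = 18 - \left(-24 + 6 l^{2}\right) = 42 - 6 l^{2}$)
$14 \left(-10 + m{\left(4 \right)}\right) = 14 \left(-10 + \left(42 - 6 \cdot 4^{2}\right)\right) = 14 \left(-10 + \left(42 - 96\right)\right) = 14 \left(-10 - 54\right) = 14 \left(-64\right) = -896$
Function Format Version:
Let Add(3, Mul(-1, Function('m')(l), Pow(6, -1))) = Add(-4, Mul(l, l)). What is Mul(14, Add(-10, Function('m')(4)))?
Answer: -896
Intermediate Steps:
Function('m')(l) = Add(42, Mul(-6, Pow(l, 2))) (Function('m')(l) = Add(18, Mul(-6, Add(-4, Mul(l, l)))) = Add(18, Mul(-6, Add(-4, Pow(l, 2)))) = Add(18, Add(24, Mul(-6, Pow(l, 2)))) = Add(42, Mul(-6, Pow(l, 2))))
Mul(14, Add(-10, Function('m')(4))) = Mul(14, Add(-10, Add(42, Mul(-6, Pow(4, 2))))) = Mul(14, Add(-10, Add(42, Mul(-6, 16)))) = Mul(14, Add(-10, Add(42, -96))) = Mul(14, Add(-10, -54)) = Mul(14, -64) = -896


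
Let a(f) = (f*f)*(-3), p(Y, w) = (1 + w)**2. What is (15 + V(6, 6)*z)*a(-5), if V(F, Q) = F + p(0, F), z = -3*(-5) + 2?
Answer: -71250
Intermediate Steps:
z = 17 (z = 15 + 2 = 17)
a(f) = -3*f**2 (a(f) = f**2*(-3) = -3*f**2)
V(F, Q) = F + (1 + F)**2
(15 + V(6, 6)*z)*a(-5) = (15 + (6 + (1 + 6)**2)*17)*(-3*(-5)**2) = (15 + (6 + 7**2)*17)*(-3*25) = (15 + (6 + 49)*17)*(-75) = (15 + 55*17)*(-75) = (15 + 935)*(-75) = 950*(-75) = -71250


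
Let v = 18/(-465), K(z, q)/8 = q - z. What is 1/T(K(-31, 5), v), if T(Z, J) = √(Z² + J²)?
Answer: 155*√55353601/332121606 ≈ 0.0034722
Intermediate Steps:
K(z, q) = -8*z + 8*q (K(z, q) = 8*(q - z) = -8*z + 8*q)
v = -6/155 (v = 18*(-1/465) = -6/155 ≈ -0.038710)
T(Z, J) = √(J² + Z²)
1/T(K(-31, 5), v) = 1/(√((-6/155)² + (-8*(-31) + 8*5)²)) = 1/(√(36/24025 + (248 + 40)²)) = 1/(√(36/24025 + 288²)) = 1/(√(36/24025 + 82944)) = 1/(√(1992729636/24025)) = 1/(6*√55353601/155) = 155*√55353601/332121606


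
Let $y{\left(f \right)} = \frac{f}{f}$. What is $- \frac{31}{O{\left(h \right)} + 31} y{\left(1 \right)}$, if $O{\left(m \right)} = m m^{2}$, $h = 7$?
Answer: $- \frac{31}{374} \approx -0.082888$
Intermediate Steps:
$O{\left(m \right)} = m^{3}$
$y{\left(f \right)} = 1$
$- \frac{31}{O{\left(h \right)} + 31} y{\left(1 \right)} = - \frac{31}{7^{3} + 31} \cdot 1 = - \frac{31}{343 + 31} \cdot 1 = - \frac{31}{374} \cdot 1 = \left(-31\right) \frac{1}{374} \cdot 1 = \left(- \frac{31}{374}\right) 1 = - \frac{31}{374}$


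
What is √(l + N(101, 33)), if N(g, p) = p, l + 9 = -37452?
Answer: 2*I*√9357 ≈ 193.46*I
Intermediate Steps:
l = -37461 (l = -9 - 37452 = -37461)
√(l + N(101, 33)) = √(-37461 + 33) = √(-37428) = 2*I*√9357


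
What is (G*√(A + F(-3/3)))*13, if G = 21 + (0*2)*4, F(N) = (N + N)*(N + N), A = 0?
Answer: 546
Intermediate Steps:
F(N) = 4*N² (F(N) = (2*N)*(2*N) = 4*N²)
G = 21 (G = 21 + 0*4 = 21 + 0 = 21)
(G*√(A + F(-3/3)))*13 = (21*√(0 + 4*(-3/3)²))*13 = (21*√(0 + 4*(-3*⅓)²))*13 = (21*√(0 + 4*(-1)²))*13 = (21*√(0 + 4*1))*13 = (21*√(0 + 4))*13 = (21*√4)*13 = (21*2)*13 = 42*13 = 546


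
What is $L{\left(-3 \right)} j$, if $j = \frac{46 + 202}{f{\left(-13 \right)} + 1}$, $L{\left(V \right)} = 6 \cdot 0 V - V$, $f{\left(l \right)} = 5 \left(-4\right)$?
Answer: $- \frac{744}{19} \approx -39.158$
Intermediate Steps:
$f{\left(l \right)} = -20$
$L{\left(V \right)} = - V$ ($L{\left(V \right)} = 0 V - V = 0 - V = - V$)
$j = - \frac{248}{19}$ ($j = \frac{46 + 202}{-20 + 1} = \frac{248}{-19} = 248 \left(- \frac{1}{19}\right) = - \frac{248}{19} \approx -13.053$)
$L{\left(-3 \right)} j = \left(-1\right) \left(-3\right) \left(- \frac{248}{19}\right) = 3 \left(- \frac{248}{19}\right) = - \frac{744}{19}$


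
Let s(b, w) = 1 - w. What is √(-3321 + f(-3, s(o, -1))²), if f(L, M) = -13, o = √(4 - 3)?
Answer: 4*I*√197 ≈ 56.143*I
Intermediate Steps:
o = 1 (o = √1 = 1)
√(-3321 + f(-3, s(o, -1))²) = √(-3321 + (-13)²) = √(-3321 + 169) = √(-3152) = 4*I*√197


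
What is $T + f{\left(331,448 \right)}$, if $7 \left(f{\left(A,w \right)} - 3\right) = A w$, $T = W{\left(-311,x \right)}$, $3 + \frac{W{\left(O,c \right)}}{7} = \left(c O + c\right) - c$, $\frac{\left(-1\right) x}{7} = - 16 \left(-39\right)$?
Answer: $9530302$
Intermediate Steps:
$x = -4368$ ($x = - 7 \left(- 16 \left(-39\right)\right) = - 7 \left(\left(-1\right) \left(-624\right)\right) = \left(-7\right) 624 = -4368$)
$W{\left(O,c \right)} = -21 + 7 O c$ ($W{\left(O,c \right)} = -21 + 7 \left(\left(c O + c\right) - c\right) = -21 + 7 \left(\left(O c + c\right) - c\right) = -21 + 7 \left(\left(c + O c\right) - c\right) = -21 + 7 O c$)
$T = 9509115$ ($T = -21 + 7 \left(-311\right) \left(-4368\right) = -21 + 9509136 = 9509115$)
$f{\left(A,w \right)} = 3 + \frac{A w}{7}$
$T + f{\left(331,448 \right)} = 9509115 + \left(3 + \frac{1}{7} \cdot 331 \cdot 448\right) = 9509115 + \left(3 + 21184\right) = 9509115 + 21187 = 9530302$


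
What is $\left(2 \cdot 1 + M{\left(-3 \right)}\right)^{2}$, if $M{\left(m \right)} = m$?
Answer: $1$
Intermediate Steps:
$\left(2 \cdot 1 + M{\left(-3 \right)}\right)^{2} = \left(2 \cdot 1 - 3\right)^{2} = \left(2 - 3\right)^{2} = \left(-1\right)^{2} = 1$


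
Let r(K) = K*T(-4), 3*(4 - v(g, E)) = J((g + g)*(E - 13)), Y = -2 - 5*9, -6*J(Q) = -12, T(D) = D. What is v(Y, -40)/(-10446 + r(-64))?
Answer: -1/3057 ≈ -0.00032712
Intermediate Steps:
J(Q) = 2 (J(Q) = -1/6*(-12) = 2)
Y = -47 (Y = -2 - 45 = -47)
v(g, E) = 10/3 (v(g, E) = 4 - 1/3*2 = 4 - 2/3 = 10/3)
r(K) = -4*K (r(K) = K*(-4) = -4*K)
v(Y, -40)/(-10446 + r(-64)) = 10/(3*(-10446 - 4*(-64))) = 10/(3*(-10446 + 256)) = (10/3)/(-10190) = (10/3)*(-1/10190) = -1/3057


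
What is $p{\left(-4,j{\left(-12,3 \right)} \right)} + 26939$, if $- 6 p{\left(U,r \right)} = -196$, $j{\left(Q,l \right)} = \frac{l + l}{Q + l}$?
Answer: $\frac{80915}{3} \approx 26972.0$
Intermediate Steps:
$j{\left(Q,l \right)} = \frac{2 l}{Q + l}$
$p{\left(U,r \right)} = \frac{98}{3}$ ($p{\left(U,r \right)} = \left(- \frac{1}{6}\right) \left(-196\right) = \frac{98}{3}$)
$p{\left(-4,j{\left(-12,3 \right)} \right)} + 26939 = \frac{98}{3} + 26939 = \frac{80915}{3}$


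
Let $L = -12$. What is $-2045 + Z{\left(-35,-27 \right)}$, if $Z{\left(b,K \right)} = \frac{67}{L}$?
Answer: $- \frac{24607}{12} \approx -2050.6$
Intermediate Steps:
$Z{\left(b,K \right)} = - \frac{67}{12}$ ($Z{\left(b,K \right)} = \frac{67}{-12} = 67 \left(- \frac{1}{12}\right) = - \frac{67}{12}$)
$-2045 + Z{\left(-35,-27 \right)} = -2045 - \frac{67}{12} = - \frac{24607}{12}$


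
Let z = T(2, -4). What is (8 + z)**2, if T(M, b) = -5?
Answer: 9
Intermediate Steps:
z = -5
(8 + z)**2 = (8 - 5)**2 = 3**2 = 9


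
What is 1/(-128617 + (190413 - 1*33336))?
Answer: 1/28460 ≈ 3.5137e-5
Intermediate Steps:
1/(-128617 + (190413 - 1*33336)) = 1/(-128617 + (190413 - 33336)) = 1/(-128617 + 157077) = 1/28460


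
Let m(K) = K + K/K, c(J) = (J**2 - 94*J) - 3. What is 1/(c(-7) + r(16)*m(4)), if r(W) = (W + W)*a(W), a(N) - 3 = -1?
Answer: 1/1024 ≈ 0.00097656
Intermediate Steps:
a(N) = 2 (a(N) = 3 - 1 = 2)
r(W) = 4*W (r(W) = (W + W)*2 = (2*W)*2 = 4*W)
c(J) = -3 + J**2 - 94*J
m(K) = 1 + K (m(K) = K + 1 = 1 + K)
1/(c(-7) + r(16)*m(4)) = 1/((-3 + (-7)**2 - 94*(-7)) + (4*16)*(1 + 4)) = 1/((-3 + 49 + 658) + 64*5) = 1/(704 + 320) = 1/1024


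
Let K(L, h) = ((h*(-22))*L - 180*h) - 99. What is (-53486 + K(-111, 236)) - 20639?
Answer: 459608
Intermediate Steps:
K(L, h) = -99 - 180*h - 22*L*h (K(L, h) = ((-22*h)*L - 180*h) - 99 = (-22*L*h - 180*h) - 99 = (-180*h - 22*L*h) - 99 = -99 - 180*h - 22*L*h)
(-53486 + K(-111, 236)) - 20639 = (-53486 + (-99 - 180*236 - 22*(-111)*236)) - 20639 = (-53486 + (-99 - 42480 + 576312)) - 20639 = (-53486 + 533733) - 20639 = 480247 - 20639 = 459608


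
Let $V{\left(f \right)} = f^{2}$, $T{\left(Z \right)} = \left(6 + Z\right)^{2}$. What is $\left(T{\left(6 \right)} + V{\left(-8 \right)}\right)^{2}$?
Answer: $43264$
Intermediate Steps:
$\left(T{\left(6 \right)} + V{\left(-8 \right)}\right)^{2} = \left(\left(6 + 6\right)^{2} + \left(-8\right)^{2}\right)^{2} = \left(12^{2} + 64\right)^{2} = \left(144 + 64\right)^{2} = 208^{2} = 43264$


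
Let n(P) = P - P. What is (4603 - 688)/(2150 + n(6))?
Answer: 783/430 ≈ 1.8209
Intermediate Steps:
n(P) = 0
(4603 - 688)/(2150 + n(6)) = (4603 - 688)/(2150 + 0) = 3915/2150 = 3915*(1/2150) = 783/430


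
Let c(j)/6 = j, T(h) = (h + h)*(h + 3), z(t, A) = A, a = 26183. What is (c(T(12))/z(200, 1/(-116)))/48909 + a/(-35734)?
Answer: -200668537/34268906 ≈ -5.8557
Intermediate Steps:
T(h) = 2*h*(3 + h) (T(h) = (2*h)*(3 + h) = 2*h*(3 + h))
c(j) = 6*j
(c(T(12))/z(200, 1/(-116)))/48909 + a/(-35734) = ((6*(2*12*(3 + 12)))/(1/(-116)))/48909 + 26183/(-35734) = ((6*(2*12*15))/(-1/116))*(1/48909) + 26183*(-1/35734) = ((6*360)*(-116))*(1/48909) - 26183/35734 = (2160*(-116))*(1/48909) - 26183/35734 = -250560*1/48909 - 26183/35734 = -83520/16303 - 26183/35734 = -200668537/34268906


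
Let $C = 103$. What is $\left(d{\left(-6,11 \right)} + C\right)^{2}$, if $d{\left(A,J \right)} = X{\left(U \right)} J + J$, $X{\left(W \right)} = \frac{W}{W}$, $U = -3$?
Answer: $15625$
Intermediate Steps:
$X{\left(W \right)} = 1$
$d{\left(A,J \right)} = 2 J$ ($d{\left(A,J \right)} = 1 J + J = J + J = 2 J$)
$\left(d{\left(-6,11 \right)} + C\right)^{2} = \left(2 \cdot 11 + 103\right)^{2} = \left(22 + 103\right)^{2} = 125^{2} = 15625$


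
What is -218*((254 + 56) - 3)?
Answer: -66926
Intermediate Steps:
-218*((254 + 56) - 3) = -218*(310 - 3) = -218*307 = -66926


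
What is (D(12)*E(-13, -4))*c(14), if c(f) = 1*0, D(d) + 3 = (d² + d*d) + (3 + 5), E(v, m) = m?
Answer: 0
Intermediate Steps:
D(d) = 5 + 2*d² (D(d) = -3 + ((d² + d*d) + (3 + 5)) = -3 + ((d² + d²) + 8) = -3 + (2*d² + 8) = -3 + (8 + 2*d²) = 5 + 2*d²)
c(f) = 0
(D(12)*E(-13, -4))*c(14) = ((5 + 2*12²)*(-4))*0 = ((5 + 2*144)*(-4))*0 = ((5 + 288)*(-4))*0 = (293*(-4))*0 = -1172*0 = 0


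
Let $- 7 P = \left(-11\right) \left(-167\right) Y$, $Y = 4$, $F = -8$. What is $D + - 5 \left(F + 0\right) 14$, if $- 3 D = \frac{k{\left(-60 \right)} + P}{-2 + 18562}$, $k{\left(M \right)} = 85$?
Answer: $\frac{72757451}{129920} \approx 560.02$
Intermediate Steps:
$P = - \frac{7348}{7}$ ($P = - \frac{\left(-11\right) \left(-167\right) 4}{7} = - \frac{1837 \cdot 4}{7} = \left(- \frac{1}{7}\right) 7348 = - \frac{7348}{7} \approx -1049.7$)
$D = \frac{2251}{129920}$ ($D = - \frac{\left(85 - \frac{7348}{7}\right) \frac{1}{-2 + 18562}}{3} = - \frac{\left(- \frac{6753}{7}\right) \frac{1}{18560}}{3} = \left(- \frac{1}{3}\right) \left(- \frac{6753}{129920}\right) = \frac{2251}{129920} \approx 0.017326$)
$D + - 5 \left(F + 0\right) 14 = \frac{2251}{129920} + - 5 \left(-8 + 0\right) 14 = \frac{2251}{129920} + \left(-5\right) \left(-8\right) 14 = \frac{2251}{129920} + 40 \cdot 14 = \frac{2251}{129920} + 560 = \frac{72757451}{129920}$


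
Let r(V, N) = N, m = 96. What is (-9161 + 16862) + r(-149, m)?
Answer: 7797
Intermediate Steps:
(-9161 + 16862) + r(-149, m) = (-9161 + 16862) + 96 = 7701 + 96 = 7797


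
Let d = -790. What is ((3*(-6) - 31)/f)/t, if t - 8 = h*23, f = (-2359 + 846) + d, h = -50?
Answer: -1/53674 ≈ -1.8631e-5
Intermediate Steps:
f = -2303 (f = (-2359 + 846) - 790 = -1513 - 790 = -2303)
t = -1142 (t = 8 - 50*23 = 8 - 1150 = -1142)
((3*(-6) - 31)/f)/t = ((3*(-6) - 31)/(-2303))/(-1142) = ((-18 - 31)*(-1/2303))*(-1/1142) = -49*(-1/2303)*(-1/1142) = (1/47)*(-1/1142) = -1/53674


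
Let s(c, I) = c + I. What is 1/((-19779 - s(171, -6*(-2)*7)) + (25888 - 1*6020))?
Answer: -1/166 ≈ -0.0060241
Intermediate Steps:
s(c, I) = I + c
1/((-19779 - s(171, -6*(-2)*7)) + (25888 - 1*6020)) = 1/((-19779 - (-6*(-2)*7 + 171)) + (25888 - 1*6020)) = 1/((-19779 - (12*7 + 171)) + (25888 - 6020)) = 1/((-19779 - (84 + 171)) + 19868) = 1/((-19779 - 1*255) + 19868) = 1/((-19779 - 255) + 19868) = 1/(-20034 + 19868) = 1/(-166) = -1/166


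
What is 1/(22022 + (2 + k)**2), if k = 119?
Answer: 1/36663 ≈ 2.7275e-5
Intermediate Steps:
1/(22022 + (2 + k)**2) = 1/(22022 + (2 + 119)**2) = 1/(22022 + 121**2) = 1/(22022 + 14641) = 1/36663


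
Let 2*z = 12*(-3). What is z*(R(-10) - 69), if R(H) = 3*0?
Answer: 1242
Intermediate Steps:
R(H) = 0
z = -18 (z = (12*(-3))/2 = (1/2)*(-36) = -18)
z*(R(-10) - 69) = -18*(0 - 69) = -18*(-69) = 1242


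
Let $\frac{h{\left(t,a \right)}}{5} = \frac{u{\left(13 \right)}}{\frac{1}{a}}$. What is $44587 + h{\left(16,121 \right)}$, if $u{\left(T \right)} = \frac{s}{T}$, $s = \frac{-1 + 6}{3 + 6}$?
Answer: $\frac{5219704}{117} \approx 44613.0$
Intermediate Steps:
$s = \frac{5}{9} \approx 0.55556$
$u{\left(T \right)} = \frac{5}{9 T}$
$h{\left(t,a \right)} = \frac{25 a}{117}$ ($h{\left(t,a \right)} = 5 \frac{\frac{5}{9} \cdot \frac{1}{13}}{\frac{1}{a}} = 5 \cdot \frac{5}{9} \cdot \frac{1}{13} a = 5 \frac{5 a}{117} = \frac{25 a}{117}$)
$44587 + h{\left(16,121 \right)} = 44587 + \frac{25}{117} \cdot 121 = 44587 + \frac{3025}{117} = \frac{5219704}{117}$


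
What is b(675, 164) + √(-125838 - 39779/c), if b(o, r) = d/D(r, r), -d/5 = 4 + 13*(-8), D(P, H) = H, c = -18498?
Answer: 125/41 + I*√43058008159410/18498 ≈ 3.0488 + 354.73*I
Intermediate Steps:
d = 500 (d = -5*(4 + 13*(-8)) = -5*(4 - 104) = -5*(-100) = 500)
b(o, r) = 500/r
b(675, 164) + √(-125838 - 39779/c) = 500/164 + √(-125838 - 39779/(-18498)) = 500*(1/164) + √(-125838 - 39779*(-1/18498)) = 125/41 + √(-125838 + 39779/18498) = 125/41 + √(-2327711545/18498) = 125/41 + I*√43058008159410/18498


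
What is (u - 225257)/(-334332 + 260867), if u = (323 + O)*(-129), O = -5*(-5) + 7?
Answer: 271052/73465 ≈ 3.6895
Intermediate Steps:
O = 32 (O = 25 + 7 = 32)
u = -45795 (u = (323 + 32)*(-129) = 355*(-129) = -45795)
(u - 225257)/(-334332 + 260867) = (-45795 - 225257)/(-334332 + 260867) = -271052/(-73465) = -271052*(-1/73465) = 271052/73465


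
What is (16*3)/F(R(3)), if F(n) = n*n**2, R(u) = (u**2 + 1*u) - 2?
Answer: 6/125 ≈ 0.048000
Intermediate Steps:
R(u) = -2 + u + u**2 (R(u) = (u**2 + u) - 2 = (u + u**2) - 2 = -2 + u + u**2)
F(n) = n**3
(16*3)/F(R(3)) = (16*3)/((-2 + 3 + 3**2)**3) = 48/((-2 + 3 + 9)**3) = 48/(10**3) = 48/1000 = 48*(1/1000) = 6/125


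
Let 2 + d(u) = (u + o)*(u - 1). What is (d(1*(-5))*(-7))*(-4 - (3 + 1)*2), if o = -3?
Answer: 3864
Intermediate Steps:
d(u) = -2 + (-1 + u)*(-3 + u) (d(u) = -2 + (u - 3)*(u - 1) = -2 + (-3 + u)*(-1 + u) = -2 + (-1 + u)*(-3 + u))
(d(1*(-5))*(-7))*(-4 - (3 + 1)*2) = ((1 + (1*(-5))**2 - 4*(-5))*(-7))*(-4 - (3 + 1)*2) = ((1 + (-5)**2 - 4*(-5))*(-7))*(-4 - 4*2) = ((1 + 25 + 20)*(-7))*(-4 - 1*8) = (46*(-7))*(-4 - 8) = -322*(-12) = 3864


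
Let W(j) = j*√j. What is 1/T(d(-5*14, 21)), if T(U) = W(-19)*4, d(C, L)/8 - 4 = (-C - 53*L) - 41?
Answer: I*√19/1444 ≈ 0.0030186*I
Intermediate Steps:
d(C, L) = -296 - 424*L - 8*C (d(C, L) = 32 + 8*((-C - 53*L) - 41) = 32 + 8*(-41 - C - 53*L) = 32 + (-328 - 424*L - 8*C) = -296 - 424*L - 8*C)
W(j) = j^(3/2)
T(U) = -76*I*√19 (T(U) = (-19)^(3/2)*4 = -19*I*√19*4 = -76*I*√19)
1/T(d(-5*14, 21)) = 1/(-76*I*√19) = I*√19/1444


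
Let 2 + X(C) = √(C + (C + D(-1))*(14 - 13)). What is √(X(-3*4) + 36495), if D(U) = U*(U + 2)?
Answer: √(36493 + 5*I) ≈ 191.03 + 0.013*I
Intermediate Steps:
D(U) = U*(2 + U)
X(C) = -2 + √(-1 + 2*C) (X(C) = -2 + √(C + (C - (2 - 1))*(14 - 13)) = -2 + √(C + (C - 1*1)*1) = -2 + √(C + (C - 1)*1) = -2 + √(C + (-1 + C)*1) = -2 + √(C + (-1 + C)) = -2 + √(-1 + 2*C))
√(X(-3*4) + 36495) = √((-2 + √(-1 + 2*(-3*4))) + 36495) = √((-2 + √(-1 + 2*(-12))) + 36495) = √((-2 + √(-1 - 24)) + 36495) = √((-2 + √(-25)) + 36495) = √((-2 + 5*I) + 36495) = √(36493 + 5*I)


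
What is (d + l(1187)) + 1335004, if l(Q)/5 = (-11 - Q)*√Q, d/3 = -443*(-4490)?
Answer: 7302214 - 5990*√1187 ≈ 7.0958e+6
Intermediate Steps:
d = 5967210 (d = 3*(-443*(-4490)) = 3*1989070 = 5967210)
l(Q) = 5*√Q*(-11 - Q) (l(Q) = 5*((-11 - Q)*√Q) = 5*(√Q*(-11 - Q)) = 5*√Q*(-11 - Q))
(d + l(1187)) + 1335004 = (5967210 + 5*√1187*(-11 - 1*1187)) + 1335004 = (5967210 + 5*√1187*(-11 - 1187)) + 1335004 = (5967210 + 5*√1187*(-1198)) + 1335004 = (5967210 - 5990*√1187) + 1335004 = 7302214 - 5990*√1187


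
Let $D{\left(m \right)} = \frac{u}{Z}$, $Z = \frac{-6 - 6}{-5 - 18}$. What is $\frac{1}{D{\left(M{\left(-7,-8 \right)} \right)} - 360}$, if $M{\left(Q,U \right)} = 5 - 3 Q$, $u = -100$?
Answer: $- \frac{3}{1655} \approx -0.0018127$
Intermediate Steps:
$Z = \frac{12}{23}$ ($Z = - \frac{12}{-23} = \left(-12\right) \left(- \frac{1}{23}\right) = \frac{12}{23} \approx 0.52174$)
$M{\left(Q,U \right)} = 5 - 3 Q$
$D{\left(m \right)} = - \frac{575}{3}$ ($D{\left(m \right)} = - \frac{100}{\frac{12}{23}} = \left(-100\right) \frac{23}{12} = - \frac{575}{3}$)
$\frac{1}{D{\left(M{\left(-7,-8 \right)} \right)} - 360} = \frac{1}{- \frac{575}{3} - 360} = \frac{1}{- \frac{1655}{3}} = - \frac{3}{1655}$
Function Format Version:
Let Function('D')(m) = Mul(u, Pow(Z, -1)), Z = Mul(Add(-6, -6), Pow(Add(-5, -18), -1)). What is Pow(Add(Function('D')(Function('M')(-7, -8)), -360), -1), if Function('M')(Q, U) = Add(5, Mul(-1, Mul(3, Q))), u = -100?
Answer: Rational(-3, 1655) ≈ -0.0018127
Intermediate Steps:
Z = Rational(12, 23) (Z = Mul(-12, Pow(-23, -1)) = Mul(-12, Rational(-1, 23)) = Rational(12, 23) ≈ 0.52174)
Function('M')(Q, U) = Add(5, Mul(-3, Q))
Function('D')(m) = Rational(-575, 3) (Function('D')(m) = Mul(-100, Pow(Rational(12, 23), -1)) = Mul(-100, Rational(23, 12)) = Rational(-575, 3))
Pow(Add(Function('D')(Function('M')(-7, -8)), -360), -1) = Pow(Add(Rational(-575, 3), -360), -1) = Pow(Rational(-1655, 3), -1) = Rational(-3, 1655)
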